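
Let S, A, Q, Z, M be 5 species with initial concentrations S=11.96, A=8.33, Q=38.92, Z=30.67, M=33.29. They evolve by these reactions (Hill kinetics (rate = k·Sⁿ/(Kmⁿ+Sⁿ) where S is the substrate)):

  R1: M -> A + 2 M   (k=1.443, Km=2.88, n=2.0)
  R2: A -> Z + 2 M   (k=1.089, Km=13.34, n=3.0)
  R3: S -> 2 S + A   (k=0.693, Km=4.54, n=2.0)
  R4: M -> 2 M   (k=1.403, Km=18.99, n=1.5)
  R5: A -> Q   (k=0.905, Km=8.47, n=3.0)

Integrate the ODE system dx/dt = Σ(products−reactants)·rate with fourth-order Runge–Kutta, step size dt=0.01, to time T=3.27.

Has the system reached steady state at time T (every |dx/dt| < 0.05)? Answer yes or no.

RK4 with dt=0.01: 327 steps to T=3.27. Trajectory (selected grid times):
t=0.00: S=11.96 A=8.33 Q=38.92 Z=30.67 M=33.29
t=0.36: S=12.18 A=8.82 Q=39.09 Z=30.75 M=34.33
t=0.73: S=12.40 A=9.29 Q=39.27 Z=30.85 M=35.42
t=1.09: S=12.62 A=9.73 Q=39.46 Z=30.95 M=36.51
t=1.45: S=12.85 A=10.15 Q=39.66 Z=31.07 M=37.62
t=1.82: S=13.07 A=10.57 Q=39.88 Z=31.20 M=38.80
t=2.18: S=13.30 A=10.95 Q=40.10 Z=31.33 M=39.96
t=2.54: S=13.52 A=11.32 Q=40.32 Z=31.48 M=41.15
t=2.91: S=13.75 A=11.69 Q=40.56 Z=31.63 M=42.39
t=3.27: S=13.98 A=12.03 Q=40.80 Z=31.79 M=43.62
Rates at T: R1=1.4367, R2=0.4609, R3=0.6269, R4=1.0900, R5=0.6709
dx/dt at T (Σ net stoichiometry × rate): S=+0.6269, A=+0.9318, Q=+0.6709, Z=+0.4609, M=+3.4484
Largest |dx/dt| is |+3.4484| (M) ≥ 0.05 → not steady.

Steady state at T: no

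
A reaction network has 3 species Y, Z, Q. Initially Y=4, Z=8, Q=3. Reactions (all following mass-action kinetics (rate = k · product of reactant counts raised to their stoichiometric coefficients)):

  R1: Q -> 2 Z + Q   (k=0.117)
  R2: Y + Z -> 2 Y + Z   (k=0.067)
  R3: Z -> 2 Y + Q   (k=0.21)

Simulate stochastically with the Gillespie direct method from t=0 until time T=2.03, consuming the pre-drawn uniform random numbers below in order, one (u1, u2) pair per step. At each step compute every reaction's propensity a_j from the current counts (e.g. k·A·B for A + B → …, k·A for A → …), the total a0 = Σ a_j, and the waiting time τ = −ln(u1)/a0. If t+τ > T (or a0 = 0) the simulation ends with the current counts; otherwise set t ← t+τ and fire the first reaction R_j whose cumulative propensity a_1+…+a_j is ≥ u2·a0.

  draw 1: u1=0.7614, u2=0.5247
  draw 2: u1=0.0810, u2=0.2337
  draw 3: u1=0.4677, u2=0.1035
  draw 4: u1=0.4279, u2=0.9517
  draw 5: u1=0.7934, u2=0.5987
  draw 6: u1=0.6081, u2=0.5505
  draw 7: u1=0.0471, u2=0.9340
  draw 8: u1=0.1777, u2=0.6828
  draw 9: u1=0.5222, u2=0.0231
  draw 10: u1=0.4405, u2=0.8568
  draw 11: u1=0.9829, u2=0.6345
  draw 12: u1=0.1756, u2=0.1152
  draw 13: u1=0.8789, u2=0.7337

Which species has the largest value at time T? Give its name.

Dominant species at T: Y

t=0.000: Y=4 Z=8 Q=3
Draw 1: a1=0.351, a2=2.144, a3=1.680, a0=4.175; τ=−ln(0.7614)/4.175=0.065 → t=0.065; u2·a0=0.5247·4.175=2.191; a1=0.351 < 2.191 ≤ a1+a2=2.495 → R2 fires; Y=5 Z=8 Q=3
Draw 2: a1=0.351, a2=2.680, a3=1.680, a0=4.711; τ=−ln(0.0810)/4.711=0.533 → t=0.599; u2·a0=0.2337·4.711=1.101; a1=0.351 < 1.101 ≤ a1+a2=3.031 → R2 fires; Y=6 Z=8 Q=3
Draw 3: a1=0.351, a2=3.216, a3=1.680, a0=5.247; τ=−ln(0.4677)/5.247=0.145 → t=0.744; u2·a0=0.1035·5.247=0.543; a1=0.351 < 0.543 ≤ a1+a2=3.567 → R2 fires; Y=7 Z=8 Q=3
Draw 4: a1=0.351, a2=3.752, a3=1.680, a0=5.783; τ=−ln(0.4279)/5.783=0.147 → t=0.890; u2·a0=0.9517·5.783=5.504; a1+a2=4.103 < 5.504 ≤ a1+…+a3=5.783 → R3 fires; Y=9 Z=7 Q=4
Draw 5: a1=0.468, a2=4.221, a3=1.470, a0=6.159; τ=−ln(0.7934)/6.159=0.038 → t=0.928; u2·a0=0.5987·6.159=3.687; a1=0.468 < 3.687 ≤ a1+a2=4.689 → R2 fires; Y=10 Z=7 Q=4
Draw 6: a1=0.468, a2=4.690, a3=1.470, a0=6.628; τ=−ln(0.6081)/6.628=0.075 → t=1.003; u2·a0=0.5505·6.628=3.649; a1=0.468 < 3.649 ≤ a1+a2=5.158 → R2 fires; Y=11 Z=7 Q=4
Draw 7: a1=0.468, a2=5.159, a3=1.470, a0=7.097; τ=−ln(0.0471)/7.097=0.431 → t=1.434; u2·a0=0.9340·7.097=6.629; a1+a2=5.627 < 6.629 ≤ a1+…+a3=7.097 → R3 fires; Y=13 Z=6 Q=5
Draw 8: a1=0.585, a2=5.226, a3=1.260, a0=7.071; τ=−ln(0.1777)/7.071=0.244 → t=1.678; u2·a0=0.6828·7.071=4.828; a1=0.585 < 4.828 ≤ a1+a2=5.811 → R2 fires; Y=14 Z=6 Q=5
Draw 9: a1=0.585, a2=5.628, a3=1.260, a0=7.473; τ=−ln(0.5222)/7.473=0.087 → t=1.765; u2·a0=0.0231·7.473=0.173 ≤ a1=0.585 → R1 fires; Y=14 Z=8 Q=5
Draw 10: a1=0.585, a2=7.504, a3=1.680, a0=9.769; τ=−ln(0.4405)/9.769=0.084 → t=1.849; u2·a0=0.8568·9.769=8.370; a1+a2=8.089 < 8.370 ≤ a1+…+a3=9.769 → R3 fires; Y=16 Z=7 Q=6
Draw 11: a1=0.702, a2=7.504, a3=1.470, a0=9.676; τ=−ln(0.9829)/9.676=0.002 → t=1.851; u2·a0=0.6345·9.676=6.139; a1=0.702 < 6.139 ≤ a1+a2=8.206 → R2 fires; Y=17 Z=7 Q=6
Draw 12: a1=0.702, a2=7.973, a3=1.470, a0=10.145; τ=−ln(0.1756)/10.145=0.171 → t=2.022; u2·a0=0.1152·10.145=1.169; a1=0.702 < 1.169 ≤ a1+a2=8.675 → R2 fires; Y=18 Z=7 Q=6
Draw 13: a1=0.702, a2=8.442, a3=1.470, a0=10.614; τ=−ln(0.8789)/10.614=0.012 → t=2.034 > T=2.03: stop.
At T=2.03: Y=18 Z=7 Q=6; the largest is Y.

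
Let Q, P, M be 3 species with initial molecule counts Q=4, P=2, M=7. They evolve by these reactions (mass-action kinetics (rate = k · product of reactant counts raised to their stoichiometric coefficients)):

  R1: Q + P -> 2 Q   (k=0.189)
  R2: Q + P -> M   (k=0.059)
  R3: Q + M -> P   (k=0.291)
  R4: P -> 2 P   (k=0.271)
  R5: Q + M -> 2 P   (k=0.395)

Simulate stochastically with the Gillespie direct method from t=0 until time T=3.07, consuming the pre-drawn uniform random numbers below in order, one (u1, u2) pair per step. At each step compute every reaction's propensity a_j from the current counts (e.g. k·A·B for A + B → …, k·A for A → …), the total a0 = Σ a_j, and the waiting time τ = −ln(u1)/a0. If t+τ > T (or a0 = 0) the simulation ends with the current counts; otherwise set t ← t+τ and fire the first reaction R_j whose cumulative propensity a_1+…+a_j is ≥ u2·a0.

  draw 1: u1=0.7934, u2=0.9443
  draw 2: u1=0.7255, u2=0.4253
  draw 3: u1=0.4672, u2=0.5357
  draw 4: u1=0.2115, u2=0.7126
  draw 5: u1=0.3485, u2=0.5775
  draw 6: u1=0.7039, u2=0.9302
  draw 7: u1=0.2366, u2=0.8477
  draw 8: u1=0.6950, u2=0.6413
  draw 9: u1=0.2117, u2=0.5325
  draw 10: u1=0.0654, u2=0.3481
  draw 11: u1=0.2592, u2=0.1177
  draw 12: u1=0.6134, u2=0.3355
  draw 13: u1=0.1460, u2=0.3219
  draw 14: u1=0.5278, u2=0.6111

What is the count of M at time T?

t=0.000: Q=4 P=2 M=7
Draw 1: a1=1.512, a2=0.472, a3=8.148, a4=0.542, a5=11.060, a0=21.734; τ=−ln(0.7934)/21.734=0.011 → t=0.011; u2·a0=0.9443·21.734=20.523; a1+…+a4=10.674 < 20.523 ≤ a1+…+a5=21.734 → R5 fires; Q=3 P=4 M=6
Draw 2: a1=2.268, a2=0.708, a3=5.238, a4=1.084, a5=7.110, a0=16.408; τ=−ln(0.7255)/16.408=0.020 → t=0.030; u2·a0=0.4253·16.408=6.978; a1+a2=2.976 < 6.978 ≤ a1+…+a3=8.214 → R3 fires; Q=2 P=5 M=5
Draw 3: a1=1.890, a2=0.590, a3=2.910, a4=1.355, a5=3.950, a0=10.695; τ=−ln(0.4672)/10.695=0.071 → t=0.101; u2·a0=0.5357·10.695=5.729; a1+…+a3=5.390 < 5.729 ≤ a1+…+a4=6.745 → R4 fires; Q=2 P=6 M=5
Draw 4: a1=2.268, a2=0.708, a3=2.910, a4=1.626, a5=3.950, a0=11.462; τ=−ln(0.2115)/11.462=0.136 → t=0.237; u2·a0=0.7126·11.462=8.168; a1+…+a4=7.512 < 8.168 ≤ a1+…+a5=11.462 → R5 fires; Q=1 P=8 M=4
Draw 5: a1=1.512, a2=0.472, a3=1.164, a4=2.168, a5=1.580, a0=6.896; τ=−ln(0.3485)/6.896=0.153 → t=0.390; u2·a0=0.5775·6.896=3.982; a1+…+a3=3.148 < 3.982 ≤ a1+…+a4=5.316 → R4 fires; Q=1 P=9 M=4
Draw 6: a1=1.701, a2=0.531, a3=1.164, a4=2.439, a5=1.580, a0=7.415; τ=−ln(0.7039)/7.415=0.047 → t=0.437; u2·a0=0.9302·7.415=6.897; a1+…+a4=5.835 < 6.897 ≤ a1+…+a5=7.415 → R5 fires; Q=0 P=11 M=3
Draw 7: a1=0.000, a2=0.000, a3=0.000, a4=2.981, a5=0.000, a0=2.981; τ=−ln(0.2366)/2.981=0.484 → t=0.921; u2·a0=0.8477·2.981=2.527; a1+…+a3=0.000 < 2.527 ≤ a1+…+a4=2.981 → R4 fires; Q=0 P=12 M=3
Draw 8: a1=0.000, a2=0.000, a3=0.000, a4=3.252, a5=0.000, a0=3.252; τ=−ln(0.6950)/3.252=0.112 → t=1.033; u2·a0=0.6413·3.252=2.086; a1+…+a3=0.000 < 2.086 ≤ a1+…+a4=3.252 → R4 fires; Q=0 P=13 M=3
Draw 9: a1=0.000, a2=0.000, a3=0.000, a4=3.523, a5=0.000, a0=3.523; τ=−ln(0.2117)/3.523=0.441 → t=1.473; u2·a0=0.5325·3.523=1.876; a1+…+a3=0.000 < 1.876 ≤ a1+…+a4=3.523 → R4 fires; Q=0 P=14 M=3
Draw 10: a1=0.000, a2=0.000, a3=0.000, a4=3.794, a5=0.000, a0=3.794; τ=−ln(0.0654)/3.794=0.719 → t=2.192; u2·a0=0.3481·3.794=1.321; a1+…+a3=0.000 < 1.321 ≤ a1+…+a4=3.794 → R4 fires; Q=0 P=15 M=3
Draw 11: a1=0.000, a2=0.000, a3=0.000, a4=4.065, a5=0.000, a0=4.065; τ=−ln(0.2592)/4.065=0.332 → t=2.524; u2·a0=0.1177·4.065=0.478; a1+…+a3=0.000 < 0.478 ≤ a1+…+a4=4.065 → R4 fires; Q=0 P=16 M=3
Draw 12: a1=0.000, a2=0.000, a3=0.000, a4=4.336, a5=0.000, a0=4.336; τ=−ln(0.6134)/4.336=0.113 → t=2.637; u2·a0=0.3355·4.336=1.455; a1+…+a3=0.000 < 1.455 ≤ a1+…+a4=4.336 → R4 fires; Q=0 P=17 M=3
Draw 13: a1=0.000, a2=0.000, a3=0.000, a4=4.607, a5=0.000, a0=4.607; τ=−ln(0.1460)/4.607=0.418 → t=3.055; u2·a0=0.3219·4.607=1.483; a1+…+a3=0.000 < 1.483 ≤ a1+…+a4=4.607 → R4 fires; Q=0 P=18 M=3
Draw 14: a1=0.000, a2=0.000, a3=0.000, a4=4.878, a5=0.000, a0=4.878; τ=−ln(0.5278)/4.878=0.131 → t=3.186 > T=3.07: stop.
Read off M at T=3.07: 3

M at T = 3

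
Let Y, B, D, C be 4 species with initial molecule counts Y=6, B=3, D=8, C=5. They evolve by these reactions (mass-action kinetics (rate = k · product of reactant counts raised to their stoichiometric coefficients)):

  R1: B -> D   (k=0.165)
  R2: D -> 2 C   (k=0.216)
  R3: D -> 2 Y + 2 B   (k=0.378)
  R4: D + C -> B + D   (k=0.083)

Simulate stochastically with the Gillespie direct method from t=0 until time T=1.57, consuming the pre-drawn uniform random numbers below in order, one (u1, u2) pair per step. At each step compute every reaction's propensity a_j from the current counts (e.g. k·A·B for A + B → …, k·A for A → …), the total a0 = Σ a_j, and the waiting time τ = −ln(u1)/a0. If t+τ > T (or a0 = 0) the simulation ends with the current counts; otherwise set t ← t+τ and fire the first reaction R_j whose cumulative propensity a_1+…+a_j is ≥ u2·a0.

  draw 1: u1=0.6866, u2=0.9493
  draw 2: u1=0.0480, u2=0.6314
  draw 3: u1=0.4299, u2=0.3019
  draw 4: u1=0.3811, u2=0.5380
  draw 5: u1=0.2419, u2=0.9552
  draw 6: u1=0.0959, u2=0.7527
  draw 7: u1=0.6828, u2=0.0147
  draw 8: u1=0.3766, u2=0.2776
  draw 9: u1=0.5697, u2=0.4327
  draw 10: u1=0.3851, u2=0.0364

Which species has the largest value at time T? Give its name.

Dominant species at T: Y

t=0.000: Y=6 B=3 D=8 C=5
Draw 1: a1=0.495, a2=1.728, a3=3.024, a4=3.320, a0=8.567; τ=−ln(0.6866)/8.567=0.044 → t=0.044; u2·a0=0.9493·8.567=8.133; a1+…+a3=5.247 < 8.133 ≤ a1+…+a4=8.567 → R4 fires; Y=6 B=4 D=8 C=4
Draw 2: a1=0.660, a2=1.728, a3=3.024, a4=2.656, a0=8.068; τ=−ln(0.0480)/8.068=0.376 → t=0.420; u2·a0=0.6314·8.068=5.094; a1+a2=2.388 < 5.094 ≤ a1+…+a3=5.412 → R3 fires; Y=8 B=6 D=7 C=4
Draw 3: a1=0.990, a2=1.512, a3=2.646, a4=2.324, a0=7.472; τ=−ln(0.4299)/7.472=0.113 → t=0.533; u2·a0=0.3019·7.472=2.256; a1=0.990 < 2.256 ≤ a1+a2=2.502 → R2 fires; Y=8 B=6 D=6 C=6
Draw 4: a1=0.990, a2=1.296, a3=2.268, a4=2.988, a0=7.542; τ=−ln(0.3811)/7.542=0.128 → t=0.661; u2·a0=0.5380·7.542=4.058; a1+a2=2.286 < 4.058 ≤ a1+…+a3=4.554 → R3 fires; Y=10 B=8 D=5 C=6
Draw 5: a1=1.320, a2=1.080, a3=1.890, a4=2.490, a0=6.780; τ=−ln(0.2419)/6.780=0.209 → t=0.870; u2·a0=0.9552·6.780=6.476; a1+…+a3=4.290 < 6.476 ≤ a1+…+a4=6.780 → R4 fires; Y=10 B=9 D=5 C=5
Draw 6: a1=1.485, a2=1.080, a3=1.890, a4=2.075, a0=6.530; τ=−ln(0.0959)/6.530=0.359 → t=1.230; u2·a0=0.7527·6.530=4.915; a1+…+a3=4.455 < 4.915 ≤ a1+…+a4=6.530 → R4 fires; Y=10 B=10 D=5 C=4
Draw 7: a1=1.650, a2=1.080, a3=1.890, a4=1.660, a0=6.280; τ=−ln(0.6828)/6.280=0.061 → t=1.290; u2·a0=0.0147·6.280=0.092 ≤ a1=1.650 → R1 fires; Y=10 B=9 D=6 C=4
Draw 8: a1=1.485, a2=1.296, a3=2.268, a4=1.992, a0=7.041; τ=−ln(0.3766)/7.041=0.139 → t=1.429; u2·a0=0.2776·7.041=1.955; a1=1.485 < 1.955 ≤ a1+a2=2.781 → R2 fires; Y=10 B=9 D=5 C=6
Draw 9: a1=1.485, a2=1.080, a3=1.890, a4=2.490, a0=6.945; τ=−ln(0.5697)/6.945=0.081 → t=1.510; u2·a0=0.4327·6.945=3.005; a1+a2=2.565 < 3.005 ≤ a1+…+a3=4.455 → R3 fires; Y=12 B=11 D=4 C=6
Draw 10: a1=1.815, a2=0.864, a3=1.512, a4=1.992, a0=6.183; τ=−ln(0.3851)/6.183=0.154 → t=1.664 > T=1.57: stop.
At T=1.57: Y=12 B=11 D=4 C=6; the largest is Y.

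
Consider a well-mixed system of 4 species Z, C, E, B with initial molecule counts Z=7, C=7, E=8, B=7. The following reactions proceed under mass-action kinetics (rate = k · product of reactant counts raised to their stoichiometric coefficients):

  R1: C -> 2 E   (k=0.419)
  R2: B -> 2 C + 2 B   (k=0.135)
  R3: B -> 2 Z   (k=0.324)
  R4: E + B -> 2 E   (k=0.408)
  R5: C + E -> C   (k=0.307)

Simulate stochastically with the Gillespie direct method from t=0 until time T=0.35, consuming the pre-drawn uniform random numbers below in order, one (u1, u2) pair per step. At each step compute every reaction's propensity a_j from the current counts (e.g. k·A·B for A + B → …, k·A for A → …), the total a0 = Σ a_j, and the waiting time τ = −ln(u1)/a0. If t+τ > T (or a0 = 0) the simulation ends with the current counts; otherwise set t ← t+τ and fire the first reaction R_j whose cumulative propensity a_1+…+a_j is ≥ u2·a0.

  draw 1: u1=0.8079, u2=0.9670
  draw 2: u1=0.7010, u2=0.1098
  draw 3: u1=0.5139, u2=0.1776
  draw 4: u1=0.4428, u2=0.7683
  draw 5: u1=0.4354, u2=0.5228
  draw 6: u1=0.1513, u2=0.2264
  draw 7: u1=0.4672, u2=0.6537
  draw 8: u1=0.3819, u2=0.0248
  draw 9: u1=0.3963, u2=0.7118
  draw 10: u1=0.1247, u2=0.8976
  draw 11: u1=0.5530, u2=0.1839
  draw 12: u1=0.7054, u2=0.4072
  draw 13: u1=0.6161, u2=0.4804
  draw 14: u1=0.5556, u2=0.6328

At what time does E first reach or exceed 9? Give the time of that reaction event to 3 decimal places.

t=0.000: Z=7 C=7 E=8 B=7
Draw 1: a1=2.933, a2=0.945, a3=2.268, a4=22.848, a5=17.192, a0=46.186; τ=−ln(0.8079)/46.186=0.005 → t=0.005; u2·a0=0.9670·46.186=44.662; a1+…+a4=28.994 < 44.662 ≤ a1+…+a5=46.186 → R5 fires; Z=7 C=7 E=7 B=7
Draw 2: a1=2.933, a2=0.945, a3=2.268, a4=19.992, a5=15.043, a0=41.181; τ=−ln(0.7010)/41.181=0.009 → t=0.013; u2·a0=0.1098·41.181=4.522; a1+a2=3.878 < 4.522 ≤ a1+…+a3=6.146 → R3 fires; Z=9 C=7 E=7 B=6
Draw 3: a1=2.933, a2=0.810, a3=1.944, a4=17.136, a5=15.043, a0=37.866; τ=−ln(0.5139)/37.866=0.018 → t=0.031; u2·a0=0.1776·37.866=6.725; a1+…+a3=5.687 < 6.725 ≤ a1+…+a4=22.823 → R4 fires; Z=9 C=7 E=8 B=5
Draw 4: a1=2.933, a2=0.675, a3=1.620, a4=16.320, a5=17.192, a0=38.740; τ=−ln(0.4428)/38.740=0.021 → t=0.052; u2·a0=0.7683·38.740=29.764; a1+…+a4=21.548 < 29.764 ≤ a1+…+a5=38.740 → R5 fires; Z=9 C=7 E=7 B=5
Draw 5: a1=2.933, a2=0.675, a3=1.620, a4=14.280, a5=15.043, a0=34.551; τ=−ln(0.4354)/34.551=0.024 → t=0.076; u2·a0=0.5228·34.551=18.063; a1+…+a3=5.228 < 18.063 ≤ a1+…+a4=19.508 → R4 fires; Z=9 C=7 E=8 B=4
Draw 6: a1=2.933, a2=0.540, a3=1.296, a4=13.056, a5=17.192, a0=35.017; τ=−ln(0.1513)/35.017=0.054 → t=0.130; u2·a0=0.2264·35.017=7.928; a1+…+a3=4.769 < 7.928 ≤ a1+…+a4=17.825 → R4 fires; Z=9 C=7 E=9 B=3
Draw 7: a1=2.933, a2=0.405, a3=0.972, a4=11.016, a5=19.341, a0=34.667; τ=−ln(0.4672)/34.667=0.022 → t=0.152; u2·a0=0.6537·34.667=22.662; a1+…+a4=15.326 < 22.662 ≤ a1+…+a5=34.667 → R5 fires; Z=9 C=7 E=8 B=3
Draw 8: a1=2.933, a2=0.405, a3=0.972, a4=9.792, a5=17.192, a0=31.294; τ=−ln(0.3819)/31.294=0.031 → t=0.183; u2·a0=0.0248·31.294=0.776 ≤ a1=2.933 → R1 fires; Z=9 C=6 E=10 B=3
Draw 9: a1=2.514, a2=0.405, a3=0.972, a4=12.240, a5=18.420, a0=34.551; τ=−ln(0.3963)/34.551=0.027 → t=0.209; u2·a0=0.7118·34.551=24.593; a1+…+a4=16.131 < 24.593 ≤ a1+…+a5=34.551 → R5 fires; Z=9 C=6 E=9 B=3
Draw 10: a1=2.514, a2=0.405, a3=0.972, a4=11.016, a5=16.578, a0=31.485; τ=−ln(0.1247)/31.485=0.066 → t=0.275; u2·a0=0.8976·31.485=28.261; a1+…+a4=14.907 < 28.261 ≤ a1+…+a5=31.485 → R5 fires; Z=9 C=6 E=8 B=3
Draw 11: a1=2.514, a2=0.405, a3=0.972, a4=9.792, a5=14.736, a0=28.419; τ=−ln(0.5530)/28.419=0.021 → t=0.296; u2·a0=0.1839·28.419=5.226; a1+…+a3=3.891 < 5.226 ≤ a1+…+a4=13.683 → R4 fires; Z=9 C=6 E=9 B=2
Draw 12: a1=2.514, a2=0.270, a3=0.648, a4=7.344, a5=16.578, a0=27.354; τ=−ln(0.7054)/27.354=0.013 → t=0.309; u2·a0=0.4072·27.354=11.139; a1+…+a4=10.776 < 11.139 ≤ a1+…+a5=27.354 → R5 fires; Z=9 C=6 E=8 B=2
Draw 13: a1=2.514, a2=0.270, a3=0.648, a4=6.528, a5=14.736, a0=24.696; τ=−ln(0.6161)/24.696=0.020 → t=0.329; u2·a0=0.4804·24.696=11.864; a1+…+a4=9.960 < 11.864 ≤ a1+…+a5=24.696 → R5 fires; Z=9 C=6 E=7 B=2
Draw 14: a1=2.514, a2=0.270, a3=0.648, a4=5.712, a5=12.894, a0=22.038; τ=−ln(0.5556)/22.038=0.027 → t=0.355 > T=0.35: stop.
E first becomes ≥ 9 when it reaches 9 at the event at t=0.130.

Threshold first reached at t = 0.130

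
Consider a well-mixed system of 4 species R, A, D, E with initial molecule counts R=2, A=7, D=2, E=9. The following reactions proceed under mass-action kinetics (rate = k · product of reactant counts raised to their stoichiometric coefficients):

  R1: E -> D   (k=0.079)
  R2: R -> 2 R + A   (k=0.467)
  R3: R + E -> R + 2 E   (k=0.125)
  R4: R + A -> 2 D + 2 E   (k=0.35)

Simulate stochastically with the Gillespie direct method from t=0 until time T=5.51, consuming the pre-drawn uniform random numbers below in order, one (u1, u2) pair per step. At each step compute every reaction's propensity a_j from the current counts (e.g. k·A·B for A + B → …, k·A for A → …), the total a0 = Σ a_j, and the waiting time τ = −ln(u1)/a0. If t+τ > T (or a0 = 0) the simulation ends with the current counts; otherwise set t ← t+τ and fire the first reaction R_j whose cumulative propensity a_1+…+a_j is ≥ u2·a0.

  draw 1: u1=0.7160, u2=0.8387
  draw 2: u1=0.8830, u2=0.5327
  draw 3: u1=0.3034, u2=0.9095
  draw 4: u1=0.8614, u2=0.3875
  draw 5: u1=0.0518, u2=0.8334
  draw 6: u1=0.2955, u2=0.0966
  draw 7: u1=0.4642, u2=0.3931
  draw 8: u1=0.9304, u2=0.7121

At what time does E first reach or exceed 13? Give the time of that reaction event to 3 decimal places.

t=0.000: R=2 A=7 D=2 E=9
Draw 1: a1=0.711, a2=0.934, a3=2.250, a4=4.900, a0=8.795; τ=−ln(0.7160)/8.795=0.038 → t=0.038; u2·a0=0.8387·8.795=7.376; a1+…+a3=3.895 < 7.376 ≤ a1+…+a4=8.795 → R4 fires; R=1 A=6 D=4 E=11
Draw 2: a1=0.869, a2=0.467, a3=1.375, a4=2.100, a0=4.811; τ=−ln(0.8830)/4.811=0.026 → t=0.064; u2·a0=0.5327·4.811=2.563; a1+a2=1.336 < 2.563 ≤ a1+…+a3=2.711 → R3 fires; R=1 A=6 D=4 E=12
Draw 3: a1=0.948, a2=0.467, a3=1.500, a4=2.100, a0=5.015; τ=−ln(0.3034)/5.015=0.238 → t=0.302; u2·a0=0.9095·5.015=4.561; a1+…+a3=2.915 < 4.561 ≤ a1+…+a4=5.015 → R4 fires; R=0 A=5 D=6 E=14
Draw 4: a1=1.106, a2=0.000, a3=0.000, a4=0.000, a0=1.106; τ=−ln(0.8614)/1.106=0.135 → t=0.437; u2·a0=0.3875·1.106=0.429 ≤ a1=1.106 → R1 fires; R=0 A=5 D=7 E=13
Draw 5: a1=1.027, a2=0.000, a3=0.000, a4=0.000, a0=1.027; τ=−ln(0.0518)/1.027=2.883 → t=3.319; u2·a0=0.8334·1.027=0.856 ≤ a1=1.027 → R1 fires; R=0 A=5 D=8 E=12
Draw 6: a1=0.948, a2=0.000, a3=0.000, a4=0.000, a0=0.948; τ=−ln(0.2955)/0.948=1.286 → t=4.605; u2·a0=0.0966·0.948=0.092 ≤ a1=0.948 → R1 fires; R=0 A=5 D=9 E=11
Draw 7: a1=0.869, a2=0.000, a3=0.000, a4=0.000, a0=0.869; τ=−ln(0.4642)/0.869=0.883 → t=5.488; u2·a0=0.3931·0.869=0.342 ≤ a1=0.869 → R1 fires; R=0 A=5 D=10 E=10
Draw 8: a1=0.790, a2=0.000, a3=0.000, a4=0.000, a0=0.790; τ=−ln(0.9304)/0.790=0.091 → t=5.580 > T=5.51: stop.
E first becomes ≥ 13 when it reaches 14 at the event at t=0.302.

Threshold first reached at t = 0.302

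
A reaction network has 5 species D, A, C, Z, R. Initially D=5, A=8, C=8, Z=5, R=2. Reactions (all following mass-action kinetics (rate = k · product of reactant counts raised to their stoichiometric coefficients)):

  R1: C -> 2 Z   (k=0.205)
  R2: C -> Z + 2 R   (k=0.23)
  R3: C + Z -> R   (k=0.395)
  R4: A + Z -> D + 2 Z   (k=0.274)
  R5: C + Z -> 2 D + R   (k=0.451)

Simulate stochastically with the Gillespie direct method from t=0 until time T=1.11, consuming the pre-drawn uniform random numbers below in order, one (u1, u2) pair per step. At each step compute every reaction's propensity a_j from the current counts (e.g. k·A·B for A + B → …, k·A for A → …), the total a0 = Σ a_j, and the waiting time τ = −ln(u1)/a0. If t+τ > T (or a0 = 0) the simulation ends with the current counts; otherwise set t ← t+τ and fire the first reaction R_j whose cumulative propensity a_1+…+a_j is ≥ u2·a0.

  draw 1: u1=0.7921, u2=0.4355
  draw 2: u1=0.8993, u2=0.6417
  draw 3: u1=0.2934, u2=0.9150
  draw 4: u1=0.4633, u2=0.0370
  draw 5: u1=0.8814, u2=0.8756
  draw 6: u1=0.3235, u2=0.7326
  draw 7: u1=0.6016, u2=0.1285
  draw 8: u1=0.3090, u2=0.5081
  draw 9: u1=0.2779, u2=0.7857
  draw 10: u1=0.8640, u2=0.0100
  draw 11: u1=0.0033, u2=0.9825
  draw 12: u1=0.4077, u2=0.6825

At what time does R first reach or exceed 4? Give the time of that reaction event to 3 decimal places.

Threshold first reached at t = 0.036

t=0.000: D=5 A=8 C=8 Z=5 R=2
Draw 1: a1=1.640, a2=1.840, a3=15.800, a4=10.960, a5=18.040, a0=48.280; τ=−ln(0.7921)/48.280=0.005 → t=0.005; u2·a0=0.4355·48.280=21.026; a1+…+a3=19.280 < 21.026 ≤ a1+…+a4=30.240 → R4 fires; D=6 A=7 C=8 Z=6 R=2
Draw 2: a1=1.640, a2=1.840, a3=18.960, a4=11.508, a5=21.648, a0=55.596; τ=−ln(0.8993)/55.596=0.002 → t=0.007; u2·a0=0.6417·55.596=35.676; a1+…+a4=33.948 < 35.676 ≤ a1+…+a5=55.596 → R5 fires; D=8 A=7 C=7 Z=5 R=3
Draw 3: a1=1.435, a2=1.610, a3=13.825, a4=9.590, a5=15.785, a0=42.245; τ=−ln(0.2934)/42.245=0.029 → t=0.036; u2·a0=0.9150·42.245=38.654; a1+…+a4=26.460 < 38.654 ≤ a1+…+a5=42.245 → R5 fires; D=10 A=7 C=6 Z=4 R=4
Draw 4: a1=1.230, a2=1.380, a3=9.480, a4=7.672, a5=10.824, a0=30.586; τ=−ln(0.4633)/30.586=0.025 → t=0.061; u2·a0=0.0370·30.586=1.132 ≤ a1=1.230 → R1 fires; D=10 A=7 C=5 Z=6 R=4
Draw 5: a1=1.025, a2=1.150, a3=11.850, a4=11.508, a5=13.530, a0=39.063; τ=−ln(0.8814)/39.063=0.003 → t=0.064; u2·a0=0.8756·39.063=34.204; a1+…+a4=25.533 < 34.204 ≤ a1+…+a5=39.063 → R5 fires; D=12 A=7 C=4 Z=5 R=5
Draw 6: a1=0.820, a2=0.920, a3=7.900, a4=9.590, a5=9.020, a0=28.250; τ=−ln(0.3235)/28.250=0.040 → t=0.104; u2·a0=0.7326·28.250=20.696; a1+…+a4=19.230 < 20.696 ≤ a1+…+a5=28.250 → R5 fires; D=14 A=7 C=3 Z=4 R=6
Draw 7: a1=0.615, a2=0.690, a3=4.740, a4=7.672, a5=5.412, a0=19.129; τ=−ln(0.6016)/19.129=0.027 → t=0.131; u2·a0=0.1285·19.129=2.458; a1+a2=1.305 < 2.458 ≤ a1+…+a3=6.045 → R3 fires; D=14 A=7 C=2 Z=3 R=7
Draw 8: a1=0.410, a2=0.460, a3=2.370, a4=5.754, a5=2.706, a0=11.700; τ=−ln(0.3090)/11.700=0.100 → t=0.231; u2·a0=0.5081·11.700=5.945; a1+…+a3=3.240 < 5.945 ≤ a1+…+a4=8.994 → R4 fires; D=15 A=6 C=2 Z=4 R=7
Draw 9: a1=0.410, a2=0.460, a3=3.160, a4=6.576, a5=3.608, a0=14.214; τ=−ln(0.2779)/14.214=0.090 → t=0.321; u2·a0=0.7857·14.214=11.168; a1+…+a4=10.606 < 11.168 ≤ a1+…+a5=14.214 → R5 fires; D=17 A=6 C=1 Z=3 R=8
Draw 10: a1=0.205, a2=0.230, a3=1.185, a4=4.932, a5=1.353, a0=7.905; τ=−ln(0.8640)/7.905=0.018 → t=0.340; u2·a0=0.0100·7.905=0.079 ≤ a1=0.205 → R1 fires; D=17 A=6 C=0 Z=5 R=8
Draw 11: a1=0.000, a2=0.000, a3=0.000, a4=8.220, a5=0.000, a0=8.220; τ=−ln(0.0033)/8.220=0.695 → t=1.035; u2·a0=0.9825·8.220=8.076; a1+…+a3=0.000 < 8.076 ≤ a1+…+a4=8.220 → R4 fires; D=18 A=5 C=0 Z=6 R=8
Draw 12: a1=0.000, a2=0.000, a3=0.000, a4=8.220, a5=0.000, a0=8.220; τ=−ln(0.4077)/8.220=0.109 → t=1.144 > T=1.11: stop.
R first becomes ≥ 4 when it reaches 4 at the event at t=0.036.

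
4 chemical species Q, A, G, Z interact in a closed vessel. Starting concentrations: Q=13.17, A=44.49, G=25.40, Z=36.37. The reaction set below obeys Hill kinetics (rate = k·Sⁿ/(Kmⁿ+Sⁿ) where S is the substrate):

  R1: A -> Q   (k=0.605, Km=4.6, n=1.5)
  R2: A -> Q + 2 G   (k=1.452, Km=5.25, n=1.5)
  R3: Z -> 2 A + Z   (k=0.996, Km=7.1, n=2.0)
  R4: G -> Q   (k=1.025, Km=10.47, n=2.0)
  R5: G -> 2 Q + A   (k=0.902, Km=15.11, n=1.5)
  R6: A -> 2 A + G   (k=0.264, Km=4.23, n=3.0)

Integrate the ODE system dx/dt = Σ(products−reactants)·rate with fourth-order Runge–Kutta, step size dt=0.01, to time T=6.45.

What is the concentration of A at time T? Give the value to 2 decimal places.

RK4 with dt=0.01: 645 steps to T=6.45. Trajectory (selected grid times):
t=0.00: Q=13.17 A=44.49 G=25.40 Z=36.37
t=0.72: Q=16.13 A=45.08 G=26.52 Z=36.37
t=1.43: Q=19.08 A=45.68 G=27.60 Z=36.37
t=2.15: Q=22.08 A=46.29 G=28.69 Z=36.37
t=2.87: Q=25.12 A=46.90 G=29.77 Z=36.37
t=3.58: Q=28.12 A=47.51 G=30.82 Z=36.37
t=4.30: Q=31.19 A=48.14 G=31.88 Z=36.37
t=5.02: Q=34.28 A=48.77 G=32.92 Z=36.37
t=5.73: Q=37.34 A=49.40 G=33.95 Z=36.37
t=6.45: Q=40.45 A=50.04 G=34.98 Z=36.37
Read off A at T=6.45: 50.04

A at T = 50.04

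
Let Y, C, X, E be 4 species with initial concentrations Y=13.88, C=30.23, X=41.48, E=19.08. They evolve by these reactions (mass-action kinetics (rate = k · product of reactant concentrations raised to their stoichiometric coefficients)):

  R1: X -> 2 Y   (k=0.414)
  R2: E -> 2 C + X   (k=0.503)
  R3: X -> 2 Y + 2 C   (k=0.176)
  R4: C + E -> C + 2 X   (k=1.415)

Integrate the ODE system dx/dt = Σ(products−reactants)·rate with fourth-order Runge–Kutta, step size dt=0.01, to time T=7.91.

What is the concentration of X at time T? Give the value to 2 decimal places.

RK4 with dt=0.01: 791 steps to T=7.91. Trajectory (selected grid times):
t=0.00: Y=13.88 C=30.23 X=41.48 E=19.08
t=0.88: Y=77.60 C=49.67 X=47.56 E=0.00
t=1.76: Y=116.13 C=61.17 X=28.30 E=0.00
t=2.64: Y=139.05 C=68.00 X=16.84 E=0.00
t=3.52: Y=152.69 C=72.07 X=10.02 E=0.00
t=4.39: Y=160.73 C=74.47 X=6.00 E=0.00
t=5.27: Y=165.59 C=75.92 X=3.57 E=0.00
t=6.15: Y=168.48 C=76.78 X=2.12 E=0.00
t=7.03: Y=170.20 C=77.29 X=1.26 E=0.00
t=7.91: Y=171.22 C=77.60 X=0.75 E=0.00
Read off X at T=7.91: 0.75

X at T = 0.75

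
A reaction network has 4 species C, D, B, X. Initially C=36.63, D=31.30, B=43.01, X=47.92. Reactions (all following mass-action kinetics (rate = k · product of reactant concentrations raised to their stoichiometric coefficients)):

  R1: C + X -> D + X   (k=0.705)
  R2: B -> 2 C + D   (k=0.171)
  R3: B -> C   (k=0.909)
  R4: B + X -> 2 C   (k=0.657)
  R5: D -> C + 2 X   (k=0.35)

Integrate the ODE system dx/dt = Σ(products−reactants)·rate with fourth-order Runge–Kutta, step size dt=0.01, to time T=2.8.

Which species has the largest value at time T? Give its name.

Dominant species at T: X

RK4 with dt=0.01: 280 steps to T=2.8. Trajectory (selected grid times):
t=0.00: C=36.63 D=31.30 B=43.01 X=47.92
t=0.31: C=4.77 D=147.13 B=0.21 X=32.33
t=0.62: C=1.21 D=151.11 B=0.00 X=64.72
t=0.93: C=0.78 D=151.53 B=0.00 X=97.56
t=1.24: C=0.58 D=151.73 B=0.00 X=130.47
t=1.56: C=0.46 D=151.85 B=0.00 X=164.47
t=1.87: C=0.38 D=151.93 B=0.00 X=197.43
t=2.18: C=0.33 D=151.98 B=0.00 X=230.41
t=2.49: C=0.29 D=152.03 B=0.00 X=263.39
t=2.80: C=0.26 D=152.06 B=0.00 X=296.38
At T=2.8: C=0.26 D=152.06 B=0.00 X=296.38; the largest is X.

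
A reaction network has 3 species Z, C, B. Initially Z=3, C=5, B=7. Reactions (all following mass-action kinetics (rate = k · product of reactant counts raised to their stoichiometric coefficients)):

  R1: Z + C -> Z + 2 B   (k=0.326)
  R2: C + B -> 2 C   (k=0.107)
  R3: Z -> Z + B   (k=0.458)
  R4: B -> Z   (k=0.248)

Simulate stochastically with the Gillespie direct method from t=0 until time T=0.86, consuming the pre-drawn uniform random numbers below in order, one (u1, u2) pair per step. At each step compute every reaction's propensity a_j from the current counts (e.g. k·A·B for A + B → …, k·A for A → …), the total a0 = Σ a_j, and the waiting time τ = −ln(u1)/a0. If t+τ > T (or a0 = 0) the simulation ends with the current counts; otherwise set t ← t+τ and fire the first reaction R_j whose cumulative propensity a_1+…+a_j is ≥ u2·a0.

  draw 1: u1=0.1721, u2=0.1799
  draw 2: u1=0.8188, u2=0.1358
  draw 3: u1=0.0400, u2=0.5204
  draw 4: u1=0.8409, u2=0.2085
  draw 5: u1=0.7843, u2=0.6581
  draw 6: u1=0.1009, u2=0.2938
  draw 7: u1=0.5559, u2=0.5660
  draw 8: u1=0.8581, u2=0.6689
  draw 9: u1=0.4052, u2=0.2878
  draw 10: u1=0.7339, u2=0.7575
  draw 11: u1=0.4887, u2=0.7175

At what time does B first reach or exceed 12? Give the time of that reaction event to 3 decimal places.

t=0.000: Z=3 C=5 B=7
Draw 1: a1=4.890, a2=3.745, a3=1.374, a4=1.736, a0=11.745; τ=−ln(0.1721)/11.745=0.150 → t=0.150; u2·a0=0.1799·11.745=2.113 ≤ a1=4.890 → R1 fires; Z=3 C=4 B=9
Draw 2: a1=3.912, a2=3.852, a3=1.374, a4=2.232, a0=11.370; τ=−ln(0.8188)/11.370=0.018 → t=0.167; u2·a0=0.1358·11.370=1.544 ≤ a1=3.912 → R1 fires; Z=3 C=3 B=11
Draw 3: a1=2.934, a2=3.531, a3=1.374, a4=2.728, a0=10.567; τ=−ln(0.0400)/10.567=0.305 → t=0.472; u2·a0=0.5204·10.567=5.499; a1=2.934 < 5.499 ≤ a1+a2=6.465 → R2 fires; Z=3 C=4 B=10
Draw 4: a1=3.912, a2=4.280, a3=1.374, a4=2.480, a0=12.046; τ=−ln(0.8409)/12.046=0.014 → t=0.486; u2·a0=0.2085·12.046=2.512 ≤ a1=3.912 → R1 fires; Z=3 C=3 B=12
Draw 5: a1=2.934, a2=3.852, a3=1.374, a4=2.976, a0=11.136; τ=−ln(0.7843)/11.136=0.022 → t=0.508; u2·a0=0.6581·11.136=7.329; a1+a2=6.786 < 7.329 ≤ a1+…+a3=8.160 → R3 fires; Z=3 C=3 B=13
Draw 6: a1=2.934, a2=4.173, a3=1.374, a4=3.224, a0=11.705; τ=−ln(0.1009)/11.705=0.196 → t=0.704; u2·a0=0.2938·11.705=3.439; a1=2.934 < 3.439 ≤ a1+a2=7.107 → R2 fires; Z=3 C=4 B=12
Draw 7: a1=3.912, a2=5.136, a3=1.374, a4=2.976, a0=13.398; τ=−ln(0.5559)/13.398=0.044 → t=0.748; u2·a0=0.5660·13.398=7.583; a1=3.912 < 7.583 ≤ a1+a2=9.048 → R2 fires; Z=3 C=5 B=11
Draw 8: a1=4.890, a2=5.885, a3=1.374, a4=2.728, a0=14.877; τ=−ln(0.8581)/14.877=0.010 → t=0.758; u2·a0=0.6689·14.877=9.951; a1=4.890 < 9.951 ≤ a1+a2=10.775 → R2 fires; Z=3 C=6 B=10
Draw 9: a1=5.868, a2=6.420, a3=1.374, a4=2.480, a0=16.142; τ=−ln(0.4052)/16.142=0.056 → t=0.814; u2·a0=0.2878·16.142=4.646 ≤ a1=5.868 → R1 fires; Z=3 C=5 B=12
Draw 10: a1=4.890, a2=6.420, a3=1.374, a4=2.976, a0=15.660; τ=−ln(0.7339)/15.660=0.020 → t=0.834; u2·a0=0.7575·15.660=11.862; a1+a2=11.310 < 11.862 ≤ a1+…+a3=12.684 → R3 fires; Z=3 C=5 B=13
Draw 11: a1=4.890, a2=6.955, a3=1.374, a4=3.224, a0=16.443; τ=−ln(0.4887)/16.443=0.044 → t=0.878 > T=0.86: stop.
B first becomes ≥ 12 when it reaches 12 at the event at t=0.486.

Threshold first reached at t = 0.486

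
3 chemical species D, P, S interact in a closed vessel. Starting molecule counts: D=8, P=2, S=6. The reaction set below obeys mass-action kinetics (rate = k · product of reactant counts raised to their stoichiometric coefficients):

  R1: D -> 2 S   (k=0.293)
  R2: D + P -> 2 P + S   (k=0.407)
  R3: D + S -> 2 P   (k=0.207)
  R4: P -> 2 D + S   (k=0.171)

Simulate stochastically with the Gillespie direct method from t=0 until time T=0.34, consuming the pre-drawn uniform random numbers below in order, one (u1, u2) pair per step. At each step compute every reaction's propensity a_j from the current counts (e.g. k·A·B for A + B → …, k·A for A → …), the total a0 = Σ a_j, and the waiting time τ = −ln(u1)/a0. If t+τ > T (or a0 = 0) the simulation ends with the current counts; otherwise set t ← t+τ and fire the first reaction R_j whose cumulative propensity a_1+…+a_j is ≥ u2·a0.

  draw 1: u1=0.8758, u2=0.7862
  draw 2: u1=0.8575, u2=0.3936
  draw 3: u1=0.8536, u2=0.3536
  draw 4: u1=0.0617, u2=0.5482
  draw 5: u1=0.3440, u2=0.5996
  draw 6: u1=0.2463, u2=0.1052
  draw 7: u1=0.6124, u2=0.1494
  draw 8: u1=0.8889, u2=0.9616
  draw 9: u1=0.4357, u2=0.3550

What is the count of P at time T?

P at T = 9

t=0.000: D=8 P=2 S=6
Draw 1: a1=2.344, a2=6.512, a3=9.936, a4=0.342, a0=19.134; τ=−ln(0.8758)/19.134=0.007 → t=0.007; u2·a0=0.7862·19.134=15.043; a1+a2=8.856 < 15.043 ≤ a1+…+a3=18.792 → R3 fires; D=7 P=4 S=5
Draw 2: a1=2.051, a2=11.396, a3=7.245, a4=0.684, a0=21.376; τ=−ln(0.8575)/21.376=0.007 → t=0.014; u2·a0=0.3936·21.376=8.414; a1=2.051 < 8.414 ≤ a1+a2=13.447 → R2 fires; D=6 P=5 S=6
Draw 3: a1=1.758, a2=12.210, a3=7.452, a4=0.855, a0=22.275; τ=−ln(0.8536)/22.275=0.007 → t=0.021; u2·a0=0.3536·22.275=7.876; a1=1.758 < 7.876 ≤ a1+a2=13.968 → R2 fires; D=5 P=6 S=7
Draw 4: a1=1.465, a2=12.210, a3=7.245, a4=1.026, a0=21.946; τ=−ln(0.0617)/21.946=0.127 → t=0.148; u2·a0=0.5482·21.946=12.031; a1=1.465 < 12.031 ≤ a1+a2=13.675 → R2 fires; D=4 P=7 S=8
Draw 5: a1=1.172, a2=11.396, a3=6.624, a4=1.197, a0=20.389; τ=−ln(0.3440)/20.389=0.052 → t=0.200; u2·a0=0.5996·20.389=12.225; a1=1.172 < 12.225 ≤ a1+a2=12.568 → R2 fires; D=3 P=8 S=9
Draw 6: a1=0.879, a2=9.768, a3=5.589, a4=1.368, a0=17.604; τ=−ln(0.2463)/17.604=0.080 → t=0.280; u2·a0=0.1052·17.604=1.852; a1=0.879 < 1.852 ≤ a1+a2=10.647 → R2 fires; D=2 P=9 S=10
Draw 7: a1=0.586, a2=7.326, a3=4.140, a4=1.539, a0=13.591; τ=−ln(0.6124)/13.591=0.036 → t=0.316; u2·a0=0.1494·13.591=2.030; a1=0.586 < 2.030 ≤ a1+a2=7.912 → R2 fires; D=1 P=10 S=11
Draw 8: a1=0.293, a2=4.070, a3=2.277, a4=1.710, a0=8.350; τ=−ln(0.8889)/8.350=0.014 → t=0.330; u2·a0=0.9616·8.350=8.029; a1+…+a3=6.640 < 8.029 ≤ a1+…+a4=8.350 → R4 fires; D=3 P=9 S=12
Draw 9: a1=0.879, a2=10.989, a3=7.452, a4=1.539, a0=20.859; τ=−ln(0.4357)/20.859=0.040 → t=0.370 > T=0.34: stop.
Read off P at T=0.34: 9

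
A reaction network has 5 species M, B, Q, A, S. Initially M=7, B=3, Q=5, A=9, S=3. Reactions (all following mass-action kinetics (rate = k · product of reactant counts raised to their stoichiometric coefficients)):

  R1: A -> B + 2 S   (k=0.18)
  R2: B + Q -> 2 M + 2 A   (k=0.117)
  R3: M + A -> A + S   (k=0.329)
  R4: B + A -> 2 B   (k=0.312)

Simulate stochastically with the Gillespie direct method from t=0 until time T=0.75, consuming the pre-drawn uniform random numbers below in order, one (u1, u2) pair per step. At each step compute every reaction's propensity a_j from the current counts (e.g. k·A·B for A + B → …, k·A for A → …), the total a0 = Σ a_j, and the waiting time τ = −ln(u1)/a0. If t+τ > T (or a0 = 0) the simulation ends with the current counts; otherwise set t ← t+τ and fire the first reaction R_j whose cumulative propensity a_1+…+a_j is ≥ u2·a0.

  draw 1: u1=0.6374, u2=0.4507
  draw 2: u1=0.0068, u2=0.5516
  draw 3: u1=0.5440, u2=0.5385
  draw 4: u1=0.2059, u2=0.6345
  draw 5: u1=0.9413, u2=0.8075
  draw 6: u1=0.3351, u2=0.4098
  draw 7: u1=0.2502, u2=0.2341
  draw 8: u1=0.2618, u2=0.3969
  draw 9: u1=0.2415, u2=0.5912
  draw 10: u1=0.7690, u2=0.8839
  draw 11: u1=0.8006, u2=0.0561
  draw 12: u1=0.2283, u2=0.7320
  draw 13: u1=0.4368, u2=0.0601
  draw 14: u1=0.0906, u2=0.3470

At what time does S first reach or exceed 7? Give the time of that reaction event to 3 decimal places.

t=0.000: M=7 B=3 Q=5 A=9 S=3
Draw 1: a1=1.620, a2=1.755, a3=20.727, a4=8.424, a0=32.526; τ=−ln(0.6374)/32.526=0.014 → t=0.014; u2·a0=0.4507·32.526=14.659; a1+a2=3.375 < 14.659 ≤ a1+…+a3=24.102 → R3 fires; M=6 B=3 Q=5 A=9 S=4
Draw 2: a1=1.620, a2=1.755, a3=17.766, a4=8.424, a0=29.565; τ=−ln(0.0068)/29.565=0.169 → t=0.183; u2·a0=0.5516·29.565=16.308; a1+a2=3.375 < 16.308 ≤ a1+…+a3=21.141 → R3 fires; M=5 B=3 Q=5 A=9 S=5
Draw 3: a1=1.620, a2=1.755, a3=14.805, a4=8.424, a0=26.604; τ=−ln(0.5440)/26.604=0.023 → t=0.206; u2·a0=0.5385·26.604=14.326; a1+a2=3.375 < 14.326 ≤ a1+…+a3=18.180 → R3 fires; M=4 B=3 Q=5 A=9 S=6
Draw 4: a1=1.620, a2=1.755, a3=11.844, a4=8.424, a0=23.643; τ=−ln(0.2059)/23.643=0.067 → t=0.272; u2·a0=0.6345·23.643=15.001; a1+a2=3.375 < 15.001 ≤ a1+…+a3=15.219 → R3 fires; M=3 B=3 Q=5 A=9 S=7
Draw 5: a1=1.620, a2=1.755, a3=8.883, a4=8.424, a0=20.682; τ=−ln(0.9413)/20.682=0.003 → t=0.275; u2·a0=0.8075·20.682=16.701; a1+…+a3=12.258 < 16.701 ≤ a1+…+a4=20.682 → R4 fires; M=3 B=4 Q=5 A=8 S=7
Draw 6: a1=1.440, a2=2.340, a3=7.896, a4=9.984, a0=21.660; τ=−ln(0.3351)/21.660=0.050 → t=0.326; u2·a0=0.4098·21.660=8.876; a1+a2=3.780 < 8.876 ≤ a1+…+a3=11.676 → R3 fires; M=2 B=4 Q=5 A=8 S=8
Draw 7: a1=1.440, a2=2.340, a3=5.264, a4=9.984, a0=19.028; τ=−ln(0.2502)/19.028=0.073 → t=0.399; u2·a0=0.2341·19.028=4.454; a1+a2=3.780 < 4.454 ≤ a1+…+a3=9.044 → R3 fires; M=1 B=4 Q=5 A=8 S=9
Draw 8: a1=1.440, a2=2.340, a3=2.632, a4=9.984, a0=16.396; τ=−ln(0.2618)/16.396=0.082 → t=0.480; u2·a0=0.3969·16.396=6.508; a1+…+a3=6.412 < 6.508 ≤ a1+…+a4=16.396 → R4 fires; M=1 B=5 Q=5 A=7 S=9
Draw 9: a1=1.260, a2=2.925, a3=2.303, a4=10.920, a0=17.408; τ=−ln(0.2415)/17.408=0.082 → t=0.562; u2·a0=0.5912·17.408=10.292; a1+…+a3=6.488 < 10.292 ≤ a1+…+a4=17.408 → R4 fires; M=1 B=6 Q=5 A=6 S=9
Draw 10: a1=1.080, a2=3.510, a3=1.974, a4=11.232, a0=17.796; τ=−ln(0.7690)/17.796=0.015 → t=0.577; u2·a0=0.8839·17.796=15.730; a1+…+a3=6.564 < 15.730 ≤ a1+…+a4=17.796 → R4 fires; M=1 B=7 Q=5 A=5 S=9
Draw 11: a1=0.900, a2=4.095, a3=1.645, a4=10.920, a0=17.560; τ=−ln(0.8006)/17.560=0.013 → t=0.589; u2·a0=0.0561·17.560=0.985; a1=0.900 < 0.985 ≤ a1+a2=4.995 → R2 fires; M=3 B=6 Q=4 A=7 S=9
Draw 12: a1=1.260, a2=2.808, a3=6.909, a4=13.104, a0=24.081; τ=−ln(0.2283)/24.081=0.061 → t=0.651; u2·a0=0.7320·24.081=17.627; a1+…+a3=10.977 < 17.627 ≤ a1+…+a4=24.081 → R4 fires; M=3 B=7 Q=4 A=6 S=9
Draw 13: a1=1.080, a2=3.276, a3=5.922, a4=13.104, a0=23.382; τ=−ln(0.4368)/23.382=0.035 → t=0.686; u2·a0=0.0601·23.382=1.405; a1=1.080 < 1.405 ≤ a1+a2=4.356 → R2 fires; M=5 B=6 Q=3 A=8 S=9
Draw 14: a1=1.440, a2=2.106, a3=13.160, a4=14.976, a0=31.682; τ=−ln(0.0906)/31.682=0.076 → t=0.762 > T=0.75: stop.
S first becomes ≥ 7 when it reaches 7 at the event at t=0.272.

Threshold first reached at t = 0.272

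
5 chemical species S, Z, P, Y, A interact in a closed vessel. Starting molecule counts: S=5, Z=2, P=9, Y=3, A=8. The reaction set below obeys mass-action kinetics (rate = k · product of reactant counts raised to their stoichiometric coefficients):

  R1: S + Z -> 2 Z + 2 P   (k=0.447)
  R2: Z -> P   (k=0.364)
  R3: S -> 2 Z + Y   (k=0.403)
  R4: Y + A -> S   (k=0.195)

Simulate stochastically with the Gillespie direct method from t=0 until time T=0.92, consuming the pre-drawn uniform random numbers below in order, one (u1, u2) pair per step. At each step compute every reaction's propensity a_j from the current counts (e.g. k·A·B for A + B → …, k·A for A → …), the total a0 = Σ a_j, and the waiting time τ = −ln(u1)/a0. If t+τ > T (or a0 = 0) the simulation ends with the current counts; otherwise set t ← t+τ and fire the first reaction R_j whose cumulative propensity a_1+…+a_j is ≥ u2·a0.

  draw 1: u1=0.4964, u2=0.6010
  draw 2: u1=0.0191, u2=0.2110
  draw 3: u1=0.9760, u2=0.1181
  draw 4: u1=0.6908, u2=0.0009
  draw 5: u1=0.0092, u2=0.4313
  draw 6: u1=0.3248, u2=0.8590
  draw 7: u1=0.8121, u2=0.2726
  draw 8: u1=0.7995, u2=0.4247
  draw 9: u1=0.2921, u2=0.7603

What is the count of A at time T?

t=0.000: S=5 Z=2 P=9 Y=3 A=8
Draw 1: a1=4.470, a2=0.728, a3=2.015, a4=4.680, a0=11.893; τ=−ln(0.4964)/11.893=0.059 → t=0.059; u2·a0=0.6010·11.893=7.148; a1+a2=5.198 < 7.148 ≤ a1+…+a3=7.213 → R3 fires; S=4 Z=4 P=9 Y=4 A=8
Draw 2: a1=7.152, a2=1.456, a3=1.612, a4=6.240, a0=16.460; τ=−ln(0.0191)/16.460=0.240 → t=0.299; u2·a0=0.2110·16.460=3.473 ≤ a1=7.152 → R1 fires; S=3 Z=5 P=11 Y=4 A=8
Draw 3: a1=6.705, a2=1.820, a3=1.209, a4=6.240, a0=15.974; τ=−ln(0.9760)/15.974=0.002 → t=0.301; u2·a0=0.1181·15.974=1.887 ≤ a1=6.705 → R1 fires; S=2 Z=6 P=13 Y=4 A=8
Draw 4: a1=5.364, a2=2.184, a3=0.806, a4=6.240, a0=14.594; τ=−ln(0.6908)/14.594=0.025 → t=0.326; u2·a0=0.0009·14.594=0.013 ≤ a1=5.364 → R1 fires; S=1 Z=7 P=15 Y=4 A=8
Draw 5: a1=3.129, a2=2.548, a3=0.403, a4=6.240, a0=12.320; τ=−ln(0.0092)/12.320=0.381 → t=0.707; u2·a0=0.4313·12.320=5.314; a1=3.129 < 5.314 ≤ a1+a2=5.677 → R2 fires; S=1 Z=6 P=16 Y=4 A=8
Draw 6: a1=2.682, a2=2.184, a3=0.403, a4=6.240, a0=11.509; τ=−ln(0.3248)/11.509=0.098 → t=0.804; u2·a0=0.8590·11.509=9.886; a1+…+a3=5.269 < 9.886 ≤ a1+…+a4=11.509 → R4 fires; S=2 Z=6 P=16 Y=3 A=7
Draw 7: a1=5.364, a2=2.184, a3=0.806, a4=4.095, a0=12.449; τ=−ln(0.8121)/12.449=0.017 → t=0.821; u2·a0=0.2726·12.449=3.394 ≤ a1=5.364 → R1 fires; S=1 Z=7 P=18 Y=3 A=7
Draw 8: a1=3.129, a2=2.548, a3=0.403, a4=4.095, a0=10.175; τ=−ln(0.7995)/10.175=0.022 → t=0.843; u2·a0=0.4247·10.175=4.321; a1=3.129 < 4.321 ≤ a1+a2=5.677 → R2 fires; S=1 Z=6 P=19 Y=3 A=7
Draw 9: a1=2.682, a2=2.184, a3=0.403, a4=4.095, a0=9.364; τ=−ln(0.2921)/9.364=0.131 → t=0.975 > T=0.92: stop.
Read off A at T=0.92: 7

A at T = 7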